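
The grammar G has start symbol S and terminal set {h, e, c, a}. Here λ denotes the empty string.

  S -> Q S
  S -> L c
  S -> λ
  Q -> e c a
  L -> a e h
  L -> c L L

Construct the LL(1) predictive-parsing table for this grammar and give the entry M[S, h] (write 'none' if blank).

FIRST(Q) = {e}
FIRST(L) = {a, c}
FIRST(S) = {λ, a, c, e}  (via Q S, L c)
FOLLOW(S) includes $ since S is the start symbol.
FOLLOW(S): in S->Q S, the suffix after S is empty (adds nothing new). Thus FOLLOW(S) = {$}.
For S -> Q S: FIRST(Q S) = {e}, so it goes in M[S, t] for t ∈ {e}.
For S -> L c: FIRST(L c) = {a, c}, so it goes in M[S, t] for t ∈ {a, c}.
For S -> λ: FIRST(λ) = {λ}, so it goes in M[S, t] for t ∈ {}; since λ ∈ FIRST, also for every t ∈ FOLLOW(S) = {$}.
None of these place a production in M[S, h].

none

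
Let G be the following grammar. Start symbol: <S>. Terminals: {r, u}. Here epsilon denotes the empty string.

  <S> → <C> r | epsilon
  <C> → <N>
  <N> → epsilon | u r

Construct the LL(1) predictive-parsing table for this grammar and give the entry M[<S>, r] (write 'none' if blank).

<S> → <C> r

FIRST(<N>): from <N>→epsilon we get {epsilon}; from <N>→u r we get {u}. So FIRST(<N>) = {epsilon, u}.
FIRST(<C>): from <C>→<N> we get {epsilon, u}. So FIRST(<C>) = {epsilon, u}.
FIRST(<S>): from <S>→<C> r we get {r, u}; from <S>→epsilon we get {epsilon}. So FIRST(<S>) = {epsilon, r, u}.
FOLLOW(<S>) includes $ since <S> is the start symbol.
FOLLOW(<S>): <S> appears on no right-hand side. Thus FOLLOW(<S>) = {$}.
For <S> → <C> r: FIRST(<C> r) = {r, u}, so it goes in M[<S>, t] for t ∈ {r, u}.
For <S> → epsilon: FIRST(epsilon) = {epsilon}, so it goes in M[<S>, t] for t ∈ {}; since epsilon ∈ FIRST, also for every t ∈ FOLLOW(<S>) = {$}.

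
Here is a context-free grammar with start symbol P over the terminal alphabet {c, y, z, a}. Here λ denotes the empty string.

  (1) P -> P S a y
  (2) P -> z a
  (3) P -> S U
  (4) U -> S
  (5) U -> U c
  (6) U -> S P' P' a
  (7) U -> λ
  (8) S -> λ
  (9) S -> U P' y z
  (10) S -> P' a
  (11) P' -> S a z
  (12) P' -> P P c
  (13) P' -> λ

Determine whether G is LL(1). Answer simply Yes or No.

No

FIRST(P) = {λ, a, c, y, z}
FIRST(U) = {λ, a, c, y, z}
FIRST(S) = {λ, a, c, y, z}
FIRST(P') = {λ, a, c, y, z}
FOLLOW(P) = {$, a, c, y, z}
FOLLOW(U) = {$, a, c, y, z}
FOLLOW(S) = {$, a, c, y, z}
FOLLOW(P') = {a, c, y, z}
Cell M[P, a] receives both P -> P S a y and P -> S U — the grammar is not LL(1).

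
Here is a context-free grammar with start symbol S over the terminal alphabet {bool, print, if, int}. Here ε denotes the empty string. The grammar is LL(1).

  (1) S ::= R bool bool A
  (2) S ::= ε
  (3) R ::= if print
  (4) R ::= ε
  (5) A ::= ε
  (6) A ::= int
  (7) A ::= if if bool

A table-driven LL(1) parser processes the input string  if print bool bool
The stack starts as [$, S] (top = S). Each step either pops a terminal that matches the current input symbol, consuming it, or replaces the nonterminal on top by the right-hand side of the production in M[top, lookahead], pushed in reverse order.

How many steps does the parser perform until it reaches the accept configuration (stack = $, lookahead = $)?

7

     Stack                   Input                 Action
  1  $ S                     if print bool bool $  expand S ::= R bool bool A
  2  $ A bool bool R         if print bool bool $  expand R ::= if print
  3  $ A bool bool print if  if print bool bool $  match if
  4  $ A bool bool print     print bool bool $     match print
  5  $ A bool bool           bool bool $           match bool
  6  $ A bool                bool $                match bool
  7  $ A                     $                     expand A ::= ε
Accept reached after 7 steps.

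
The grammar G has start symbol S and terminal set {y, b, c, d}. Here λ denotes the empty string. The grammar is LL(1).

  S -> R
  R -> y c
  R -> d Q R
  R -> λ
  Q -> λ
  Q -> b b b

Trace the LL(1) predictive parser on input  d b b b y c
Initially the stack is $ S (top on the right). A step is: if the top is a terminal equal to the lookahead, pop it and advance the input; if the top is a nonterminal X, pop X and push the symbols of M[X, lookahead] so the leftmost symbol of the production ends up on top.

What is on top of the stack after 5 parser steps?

b

step 1: stack=$ S  input=d b b b y c $  — expand S -> R
step 2: stack=$ R  input=d b b b y c $  — expand R -> d Q R
step 3: stack=$ R Q d  input=d b b b y c $  — match d
step 4: stack=$ R Q  input=b b b y c $  — expand Q -> b b b
step 5: stack=$ R b b b  input=b b b y c $  — match b
Stack after step 5: $ R b b (top = b).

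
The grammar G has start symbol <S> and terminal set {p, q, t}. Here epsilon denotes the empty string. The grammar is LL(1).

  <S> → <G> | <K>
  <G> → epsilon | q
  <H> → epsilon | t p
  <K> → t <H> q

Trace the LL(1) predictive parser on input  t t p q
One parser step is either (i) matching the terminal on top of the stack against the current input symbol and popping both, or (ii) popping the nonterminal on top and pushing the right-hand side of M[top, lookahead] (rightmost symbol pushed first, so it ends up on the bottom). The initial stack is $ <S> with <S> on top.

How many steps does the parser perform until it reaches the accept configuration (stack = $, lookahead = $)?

7

     Stack      Input      Action
  1  $ <S>      t t p q $  expand <S> → <K>
  2  $ <K>      t t p q $  expand <K> → t <H> q
  3  $ q <H> t  t t p q $  match t
  4  $ q <H>    t p q $    expand <H> → t p
  5  $ q p t    t p q $    match t
  6  $ q p      p q $      match p
  7  $ q        q $        match q
Accept reached after 7 steps.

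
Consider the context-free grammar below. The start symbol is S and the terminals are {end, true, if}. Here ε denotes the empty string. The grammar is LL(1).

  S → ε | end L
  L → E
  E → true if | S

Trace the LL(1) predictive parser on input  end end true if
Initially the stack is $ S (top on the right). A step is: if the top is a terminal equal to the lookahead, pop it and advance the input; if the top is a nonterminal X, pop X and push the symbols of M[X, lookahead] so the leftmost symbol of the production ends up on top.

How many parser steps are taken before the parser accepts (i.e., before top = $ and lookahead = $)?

10

      Stack      Input              Action
   1  $ S        end end true if $  expand S → end L
   2  $ L end    end end true if $  match end
   3  $ L        end true if $      expand L → E
   4  $ E        end true if $      expand E → S
   5  $ S        end true if $      expand S → end L
   6  $ L end    end true if $      match end
   7  $ L        true if $          expand L → E
   8  $ E        true if $          expand E → true if
   9  $ if true  true if $          match true
  10  $ if       if $               match if
Accept reached after 10 steps.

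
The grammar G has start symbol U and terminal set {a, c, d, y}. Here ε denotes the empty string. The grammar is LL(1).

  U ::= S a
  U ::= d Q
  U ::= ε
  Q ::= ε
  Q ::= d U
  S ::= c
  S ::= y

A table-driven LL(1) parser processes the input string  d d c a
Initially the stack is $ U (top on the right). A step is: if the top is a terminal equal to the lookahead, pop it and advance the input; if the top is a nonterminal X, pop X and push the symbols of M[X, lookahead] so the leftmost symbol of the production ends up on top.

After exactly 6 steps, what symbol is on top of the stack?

c

step 1: stack=$ U  input=d d c a $  — expand U ::= d Q
step 2: stack=$ Q d  input=d d c a $  — match d
step 3: stack=$ Q  input=d c a $  — expand Q ::= d U
step 4: stack=$ U d  input=d c a $  — match d
step 5: stack=$ U  input=c a $  — expand U ::= S a
step 6: stack=$ a S  input=c a $  — expand S ::= c
Stack after step 6: $ a c (top = c).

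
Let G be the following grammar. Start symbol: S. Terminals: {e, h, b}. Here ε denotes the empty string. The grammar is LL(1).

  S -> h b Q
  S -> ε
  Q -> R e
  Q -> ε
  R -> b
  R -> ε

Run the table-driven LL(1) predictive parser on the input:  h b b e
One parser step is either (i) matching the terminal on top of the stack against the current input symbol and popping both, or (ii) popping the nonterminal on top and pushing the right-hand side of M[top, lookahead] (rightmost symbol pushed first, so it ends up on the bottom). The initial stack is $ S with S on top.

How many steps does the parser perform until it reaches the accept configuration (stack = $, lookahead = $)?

step 1: stack=$ S  input=h b b e $  — expand S -> h b Q
step 2: stack=$ Q b h  input=h b b e $  — match h
step 3: stack=$ Q b  input=b b e $  — match b
step 4: stack=$ Q  input=b e $  — expand Q -> R e
step 5: stack=$ e R  input=b e $  — expand R -> b
step 6: stack=$ e b  input=b e $  — match b
step 7: stack=$ e  input=e $  — match e
Accept reached after 7 steps.

7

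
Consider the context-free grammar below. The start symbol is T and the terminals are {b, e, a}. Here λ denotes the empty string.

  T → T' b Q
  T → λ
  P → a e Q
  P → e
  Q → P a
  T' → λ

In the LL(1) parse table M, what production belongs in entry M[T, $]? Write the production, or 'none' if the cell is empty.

T → λ

FIRST(P) = {a, e}
FIRST(T') = {λ}
FIRST(T) = {λ, b}  (via T' b Q)
FIRST(Q) = {a, e}  (via P a)
FOLLOW(T) includes $ since T is the start symbol.
FOLLOW(T): T appears on no right-hand side. Thus FOLLOW(T) = {$}.
For T → T' b Q: FIRST(T' b Q) = {b}, so it goes in M[T, t] for t ∈ {b}.
For T → λ: FIRST(λ) = {λ}, so it goes in M[T, t] for t ∈ {}; since λ ∈ FIRST, also for every t ∈ FOLLOW(T) = {$}.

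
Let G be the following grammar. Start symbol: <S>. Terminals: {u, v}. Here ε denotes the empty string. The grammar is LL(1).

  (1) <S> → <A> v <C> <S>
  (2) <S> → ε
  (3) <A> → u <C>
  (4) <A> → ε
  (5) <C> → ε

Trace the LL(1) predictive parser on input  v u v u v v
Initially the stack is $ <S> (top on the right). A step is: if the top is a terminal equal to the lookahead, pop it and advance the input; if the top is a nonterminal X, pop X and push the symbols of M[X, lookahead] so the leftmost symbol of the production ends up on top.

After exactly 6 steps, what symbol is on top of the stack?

     Stack            Input          Action
  1  $ <S>            v u v u v v $  expand <S> → <A> v <C> <S>
  2  $ <S> <C> v <A>  v u v u v v $  expand <A> → ε
  3  $ <S> <C> v      v u v u v v $  match v
  4  $ <S> <C>        u v u v v $    expand <C> → ε
  5  $ <S>            u v u v v $    expand <S> → <A> v <C> <S>
  6  $ <S> <C> v <A>  u v u v v $    expand <A> → u <C>
Stack after step 6: $ <S> <C> v <C> u (top = u).

u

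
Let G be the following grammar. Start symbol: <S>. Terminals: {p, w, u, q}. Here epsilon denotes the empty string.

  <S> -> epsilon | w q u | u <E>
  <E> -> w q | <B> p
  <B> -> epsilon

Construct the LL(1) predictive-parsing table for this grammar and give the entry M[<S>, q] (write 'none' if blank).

none

FIRST(<S>): from <S>->epsilon we get {epsilon}; from <S>->w q u we get {w}; from <S>->u <E> we get {u}. So FIRST(<S>) = {epsilon, u, w}.
FIRST(<B>): from <B>->epsilon we get {epsilon}. So FIRST(<B>) = {epsilon}.
FIRST(<E>): from <E>->w q we get {w}; from <E>-><B> p we get {p}. So FIRST(<E>) = {p, w}.
FOLLOW(<S>) includes $ since <S> is the start symbol.
FOLLOW(<S>): <S> appears on no right-hand side. Thus FOLLOW(<S>) = {$}.
For <S> -> epsilon: FIRST(epsilon) = {epsilon}, so it goes in M[<S>, t] for t ∈ {}; since epsilon ∈ FIRST, also for every t ∈ FOLLOW(<S>) = {$}.
For <S> -> w q u: FIRST(w q u) = {w}, so it goes in M[<S>, t] for t ∈ {w}.
For <S> -> u <E>: FIRST(u <E>) = {u}, so it goes in M[<S>, t] for t ∈ {u}.
None of these place a production in M[<S>, q].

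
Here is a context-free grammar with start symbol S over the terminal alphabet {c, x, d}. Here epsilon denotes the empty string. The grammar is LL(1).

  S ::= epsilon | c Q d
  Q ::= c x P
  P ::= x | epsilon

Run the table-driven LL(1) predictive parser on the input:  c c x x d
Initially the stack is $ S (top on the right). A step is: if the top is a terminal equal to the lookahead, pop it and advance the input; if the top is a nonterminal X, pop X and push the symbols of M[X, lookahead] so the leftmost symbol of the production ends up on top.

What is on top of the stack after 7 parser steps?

d

step 1: stack=$ S  input=c c x x d $  — expand S ::= c Q d
step 2: stack=$ d Q c  input=c c x x d $  — match c
step 3: stack=$ d Q  input=c x x d $  — expand Q ::= c x P
step 4: stack=$ d P x c  input=c x x d $  — match c
step 5: stack=$ d P x  input=x x d $  — match x
step 6: stack=$ d P  input=x d $  — expand P ::= x
step 7: stack=$ d x  input=x d $  — match x
Stack after step 7: $ d (top = d).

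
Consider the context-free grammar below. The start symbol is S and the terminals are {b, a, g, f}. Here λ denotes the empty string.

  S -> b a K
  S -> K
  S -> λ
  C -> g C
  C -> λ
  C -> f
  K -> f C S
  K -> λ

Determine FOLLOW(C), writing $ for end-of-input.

FIRST(C) = {λ, f, g}
FIRST(K) = {λ, f}
FIRST(S) = {λ, b, f}  (via K)
FOLLOW(S) includes $ since S is the start symbol.
FOLLOW(S): in K->f C S, the suffix after S is empty, so FOLLOW(S) ⊇ FOLLOW(K) = {$}. Thus FOLLOW(S) = {$}.
FOLLOW(K): in S->b a K, the suffix after K is empty, so FOLLOW(K) ⊇ FOLLOW(S) = {$}; in S->K, the suffix after K is empty, so FOLLOW(K) ⊇ FOLLOW(S) = {$}. Thus FOLLOW(K) = {$}.
FOLLOW(C): in C->g C, the suffix after C is empty (adds nothing new); in K->f C S, C is followed by S with FIRST {λ, b, f}; in K->f C S, the suffix after C is nullable, so FOLLOW(C) ⊇ FOLLOW(K) = {$}. Thus FOLLOW(C) = {$, b, f}.

{$, b, f}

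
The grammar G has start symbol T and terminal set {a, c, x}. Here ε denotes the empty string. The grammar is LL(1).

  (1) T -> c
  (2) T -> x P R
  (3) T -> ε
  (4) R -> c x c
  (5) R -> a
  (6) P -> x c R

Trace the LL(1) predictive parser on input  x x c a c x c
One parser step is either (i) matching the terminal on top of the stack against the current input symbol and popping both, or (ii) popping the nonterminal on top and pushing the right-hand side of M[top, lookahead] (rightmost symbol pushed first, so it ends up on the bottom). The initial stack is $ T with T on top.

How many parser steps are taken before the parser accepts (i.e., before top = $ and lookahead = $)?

11

      Stack      Input            Action
   1  $ T        x x c a c x c $  expand T -> x P R
   2  $ R P x    x x c a c x c $  match x
   3  $ R P      x c a c x c $    expand P -> x c R
   4  $ R R c x  x c a c x c $    match x
   5  $ R R c    c a c x c $      match c
   6  $ R R      a c x c $        expand R -> a
   7  $ R a      a c x c $        match a
   8  $ R        c x c $          expand R -> c x c
   9  $ c x c    c x c $          match c
  10  $ c x      x c $            match x
  11  $ c        c $              match c
Accept reached after 11 steps.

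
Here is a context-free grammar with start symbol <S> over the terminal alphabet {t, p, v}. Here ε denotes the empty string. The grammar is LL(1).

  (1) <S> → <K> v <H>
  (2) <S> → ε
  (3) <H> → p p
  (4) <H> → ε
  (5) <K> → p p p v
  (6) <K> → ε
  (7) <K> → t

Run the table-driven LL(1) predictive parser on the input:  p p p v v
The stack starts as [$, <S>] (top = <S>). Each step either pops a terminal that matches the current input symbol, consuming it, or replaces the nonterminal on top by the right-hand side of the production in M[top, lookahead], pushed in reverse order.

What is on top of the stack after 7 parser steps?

<H>

step 1: stack=$ <S>  input=p p p v v $  — expand <S> → <K> v <H>
step 2: stack=$ <H> v <K>  input=p p p v v $  — expand <K> → p p p v
step 3: stack=$ <H> v v p p p  input=p p p v v $  — match p
step 4: stack=$ <H> v v p p  input=p p v v $  — match p
step 5: stack=$ <H> v v p  input=p v v $  — match p
step 6: stack=$ <H> v v  input=v v $  — match v
step 7: stack=$ <H> v  input=v $  — match v
Stack after step 7: $ <H> (top = <H>).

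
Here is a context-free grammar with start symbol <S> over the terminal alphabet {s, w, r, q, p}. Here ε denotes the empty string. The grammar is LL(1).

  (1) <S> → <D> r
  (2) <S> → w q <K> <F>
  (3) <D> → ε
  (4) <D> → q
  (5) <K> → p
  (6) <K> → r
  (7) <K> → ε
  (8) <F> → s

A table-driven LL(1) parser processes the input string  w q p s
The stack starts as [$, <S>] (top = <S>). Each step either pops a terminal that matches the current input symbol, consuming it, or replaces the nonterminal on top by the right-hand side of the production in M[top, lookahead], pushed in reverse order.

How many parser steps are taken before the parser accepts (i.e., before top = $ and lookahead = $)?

step 1: stack=$ <S>  input=w q p s $  — expand <S> → w q <K> <F>
step 2: stack=$ <F> <K> q w  input=w q p s $  — match w
step 3: stack=$ <F> <K> q  input=q p s $  — match q
step 4: stack=$ <F> <K>  input=p s $  — expand <K> → p
step 5: stack=$ <F> p  input=p s $  — match p
step 6: stack=$ <F>  input=s $  — expand <F> → s
step 7: stack=$ s  input=s $  — match s
Accept reached after 7 steps.

7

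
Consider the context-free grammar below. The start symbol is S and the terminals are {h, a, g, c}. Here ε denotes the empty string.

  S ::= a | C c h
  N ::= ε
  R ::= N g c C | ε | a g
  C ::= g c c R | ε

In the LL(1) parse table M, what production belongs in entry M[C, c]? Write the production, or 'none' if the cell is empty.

FIRST(N): from N::=ε we get {ε}. So FIRST(N) = {ε}.
FIRST(C): from C::=g c c R we get {g}; from C::=ε we get {ε}. So FIRST(C) = {ε, g}.
FIRST(S): from S::=a we get {a}; from S::=C c h we get {c, g}. So FIRST(S) = {a, c, g}.
FIRST(R): from R::=N g c C we get {g}; from R::=ε we get {ε}; from R::=a g we get {a}. So FIRST(R) = {ε, a, g}.
FOLLOW(S) includes $ since S is the start symbol.
FOLLOW(R): in C::=g c c R, the suffix after R is empty, so FOLLOW(R) ⊇ FOLLOW(C) = {c}. Thus FOLLOW(R) = {c}.
FOLLOW(C): in S::=C c h, C is followed by c h with FIRST {c}; in R::=N g c C, the suffix after C is empty, so FOLLOW(C) ⊇ FOLLOW(R) = {c}. Thus FOLLOW(C) = {c}.
For C ::= g c c R: FIRST(g c c R) = {g}, so it goes in M[C, t] for t ∈ {g}.
For C ::= ε: FIRST(ε) = {ε}, so it goes in M[C, t] for t ∈ {}; since ε ∈ FIRST, also for every t ∈ FOLLOW(C) = {c}.

C ::= ε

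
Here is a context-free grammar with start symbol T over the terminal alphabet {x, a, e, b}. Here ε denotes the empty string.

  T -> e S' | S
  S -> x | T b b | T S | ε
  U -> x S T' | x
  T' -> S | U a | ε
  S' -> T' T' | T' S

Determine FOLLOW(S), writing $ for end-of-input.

FIRST(U): from U->x S T' we get {x}; from U->x we get {x}. So FIRST(U) = {x}.
FIRST(T): from T->e S' we get {e}; from T->S we get {ε, b, e, x}. So FIRST(T) = {ε, b, e, x}.
FIRST(S): from S->x we get {x}; from S->T b b we get {b, e, x}; from S->T S we get {ε, b, e, x}; from S->ε we get {ε}. So FIRST(S) = {ε, b, e, x}.
FIRST(T'): from T'->S we get {ε, b, e, x}; from T'->U a we get {x}; from T'->ε we get {ε}. So FIRST(T') = {ε, b, e, x}.
FIRST(S'): from S'->T' T' we get {ε, b, e, x}; from S'->T' S we get {ε, b, e, x}. So FIRST(S') = {ε, b, e, x}.
FOLLOW(T) includes $ since T is the start symbol.
FOLLOW(U): in T'->U a, U is followed by a with FIRST {a}. Thus FOLLOW(U) = {a}.
FOLLOW(T): in S->T b b, T is followed by b b with FIRST {b}; in S->T S, T is followed by S with FIRST {ε, b, e, x}; in S->T S, the suffix after T is nullable, so FOLLOW(T) ⊇ FOLLOW(S) = {$, a, b, e, x}. Thus FOLLOW(T) = {$, a, b, e, x}.
FOLLOW(S'): in T->e S', the suffix after S' is empty, so FOLLOW(S') ⊇ FOLLOW(T) = {$, a, b, e, x}. Thus FOLLOW(S') = {$, a, b, e, x}.
FOLLOW(T'): in U->x S T', the suffix after T' is empty, so FOLLOW(T') ⊇ FOLLOW(U) = {a}; in S'->T' T' (occurrence 1), T' is followed by T' with FIRST {ε, b, e, x}; in S'->T' T' (occurrence 1), the suffix after T' is nullable, so FOLLOW(T') ⊇ FOLLOW(S') = {$, a, b, e, x}; in S'->T' T' (occurrence 2), the suffix after T' is empty, so FOLLOW(T') ⊇ FOLLOW(S') = {$, a, b, e, x}; in S'->T' S, T' is followed by S with FIRST {ε, b, e, x}; in S'->T' S, the suffix after T' is nullable, so FOLLOW(T') ⊇ FOLLOW(S') = {$, a, b, e, x}. Thus FOLLOW(T') = {$, a, b, e, x}.
FOLLOW(S): in T->S, the suffix after S is empty, so FOLLOW(S) ⊇ FOLLOW(T) = {$, a, b, e, x}; in S->T S, the suffix after S is empty (adds nothing new); in U->x S T', S is followed by T' with FIRST {ε, b, e, x}; in U->x S T', the suffix after S is nullable, so FOLLOW(S) ⊇ FOLLOW(U) = {a}; in T'->S, the suffix after S is empty, so FOLLOW(S) ⊇ FOLLOW(T') = {$, a, b, e, x}; in S'->T' S, the suffix after S is empty, so FOLLOW(S) ⊇ FOLLOW(S') = {$, a, b, e, x}. Thus FOLLOW(S) = {$, a, b, e, x}.

{$, a, b, e, x}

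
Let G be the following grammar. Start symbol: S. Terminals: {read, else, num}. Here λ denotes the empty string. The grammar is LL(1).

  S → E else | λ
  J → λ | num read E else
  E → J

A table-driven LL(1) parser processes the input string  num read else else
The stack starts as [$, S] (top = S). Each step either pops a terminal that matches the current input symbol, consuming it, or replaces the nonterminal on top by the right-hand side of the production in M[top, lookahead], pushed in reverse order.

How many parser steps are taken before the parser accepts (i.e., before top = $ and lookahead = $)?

step 1: stack=$ S  input=num read else else $  — expand S → E else
step 2: stack=$ else E  input=num read else else $  — expand E → J
step 3: stack=$ else J  input=num read else else $  — expand J → num read E else
step 4: stack=$ else else E read num  input=num read else else $  — match num
step 5: stack=$ else else E read  input=read else else $  — match read
step 6: stack=$ else else E  input=else else $  — expand E → J
step 7: stack=$ else else J  input=else else $  — expand J → λ
step 8: stack=$ else else  input=else else $  — match else
step 9: stack=$ else  input=else $  — match else
Accept reached after 9 steps.

9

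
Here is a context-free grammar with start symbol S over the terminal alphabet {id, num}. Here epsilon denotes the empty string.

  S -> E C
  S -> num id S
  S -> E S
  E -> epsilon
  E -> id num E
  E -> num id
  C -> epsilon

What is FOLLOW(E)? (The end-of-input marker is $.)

{$, id, num}

FIRST(E): from E->epsilon we get {epsilon}; from E->id num E we get {id}; from E->num id we get {num}. So FIRST(E) = {epsilon, id, num}.
FIRST(C): from C->epsilon we get {epsilon}. So FIRST(C) = {epsilon}.
FIRST(S): from S->E C we get {epsilon, id, num}; from S->num id S we get {num}; from S->E S we get {epsilon, id, num}. So FIRST(S) = {epsilon, id, num}.
FOLLOW(S) includes $ since S is the start symbol.
FOLLOW(S): in S->num id S, the suffix after S is empty (adds nothing new); in S->E S, the suffix after S is empty (adds nothing new). Thus FOLLOW(S) = {$}.
FOLLOW(E): in S->E C, E is followed by C with FIRST {epsilon}; in S->E C, the suffix after E is nullable, so FOLLOW(E) ⊇ FOLLOW(S) = {$}; in S->E S, E is followed by S with FIRST {epsilon, id, num}; in S->E S, the suffix after E is nullable, so FOLLOW(E) ⊇ FOLLOW(S) = {$}; in E->id num E, the suffix after E is empty (adds nothing new). Thus FOLLOW(E) = {$, id, num}.
FOLLOW(C): in S->E C, the suffix after C is empty, so FOLLOW(C) ⊇ FOLLOW(S) = {$}. Thus FOLLOW(C) = {$}.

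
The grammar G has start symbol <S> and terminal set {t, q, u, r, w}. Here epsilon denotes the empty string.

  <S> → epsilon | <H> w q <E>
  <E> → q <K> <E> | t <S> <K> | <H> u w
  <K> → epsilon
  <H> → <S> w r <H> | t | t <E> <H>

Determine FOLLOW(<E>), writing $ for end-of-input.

FIRST(<K>) = {epsilon}
FIRST(<S>) = {epsilon, t, w}  (via <H> w q <E>)
FIRST(<H>) = {t, w}  (via <S> w r <H>)
FIRST(<E>) = {q, t, w}  (via <H> u w)
FOLLOW(<S>) includes $ since <S> is the start symbol.
FOLLOW(<H>): in <S>→<H> w q <E>, <H> is followed by w q <E> with FIRST {w}; in <E>→<H> u w, <H> is followed by u w with FIRST {u}; in <H>→<S> w r <H>, the suffix after <H> is empty (adds nothing new); in <H>→t <E> <H>, the suffix after <H> is empty (adds nothing new). Thus FOLLOW(<H>) = {u, w}.
FOLLOW(<S>): in <E>→t <S> <K>, <S> is followed by <K> with FIRST {epsilon}; in <E>→t <S> <K>, the suffix after <S> is nullable, so FOLLOW(<S>) ⊇ FOLLOW(<E>) = {$, t, w}; in <H>→<S> w r <H>, <S> is followed by w r <H> with FIRST {w}. Thus FOLLOW(<S>) = {$, t, w}.
FOLLOW(<E>): in <S>→<H> w q <E>, the suffix after <E> is empty, so FOLLOW(<E>) ⊇ FOLLOW(<S>) = {$, t, w}; in <E>→q <K> <E>, the suffix after <E> is empty (adds nothing new); in <H>→t <E> <H>, <E> is followed by <H> with FIRST {t, w}. Thus FOLLOW(<E>) = {$, t, w}.
FOLLOW(<K>): in <E>→q <K> <E>, <K> is followed by <E> with FIRST {q, t, w}; in <E>→t <S> <K>, the suffix after <K> is empty, so FOLLOW(<K>) ⊇ FOLLOW(<E>) = {$, t, w}. Thus FOLLOW(<K>) = {$, q, t, w}.

{$, t, w}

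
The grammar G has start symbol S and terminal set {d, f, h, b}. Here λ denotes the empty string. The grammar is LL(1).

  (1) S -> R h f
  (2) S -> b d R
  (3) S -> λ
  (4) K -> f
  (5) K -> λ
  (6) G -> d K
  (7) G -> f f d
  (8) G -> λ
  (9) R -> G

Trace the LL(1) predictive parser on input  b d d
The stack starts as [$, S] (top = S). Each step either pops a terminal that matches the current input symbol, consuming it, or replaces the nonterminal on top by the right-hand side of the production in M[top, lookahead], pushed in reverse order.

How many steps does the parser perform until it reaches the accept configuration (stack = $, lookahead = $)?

7

step 1: stack=$ S  input=b d d $  — expand S -> b d R
step 2: stack=$ R d b  input=b d d $  — match b
step 3: stack=$ R d  input=d d $  — match d
step 4: stack=$ R  input=d $  — expand R -> G
step 5: stack=$ G  input=d $  — expand G -> d K
step 6: stack=$ K d  input=d $  — match d
step 7: stack=$ K  input=$  — expand K -> λ
Accept reached after 7 steps.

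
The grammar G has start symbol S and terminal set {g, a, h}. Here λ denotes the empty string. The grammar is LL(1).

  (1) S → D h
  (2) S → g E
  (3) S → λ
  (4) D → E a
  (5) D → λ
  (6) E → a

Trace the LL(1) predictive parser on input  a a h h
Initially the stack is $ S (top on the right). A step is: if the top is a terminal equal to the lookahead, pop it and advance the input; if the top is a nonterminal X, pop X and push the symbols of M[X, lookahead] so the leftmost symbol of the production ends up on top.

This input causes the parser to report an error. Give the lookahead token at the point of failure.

step 1: stack=$ S  input=a a h h $  — expand S → D h
step 2: stack=$ h D  input=a a h h $  — expand D → E a
step 3: stack=$ h a E  input=a a h h $  — expand E → a
step 4: stack=$ h a a  input=a a h h $  — match a
step 5: stack=$ h a  input=a h h $  — match a
step 6: stack=$ h  input=h h $  — match h
step 7: stack=$  input=h $  — error: stack empty but input remains

h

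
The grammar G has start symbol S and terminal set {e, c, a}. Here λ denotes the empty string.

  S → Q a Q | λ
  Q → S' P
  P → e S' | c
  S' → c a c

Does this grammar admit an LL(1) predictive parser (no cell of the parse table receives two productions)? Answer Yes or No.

Yes

FIRST(S) = {λ, c}
FIRST(Q) = {c}
FIRST(P) = {c, e}
FIRST(S') = {c}
FOLLOW(S) = {$}
FOLLOW(Q) = {$, a}
FOLLOW(P) = {$, a}
FOLLOW(S') = {$, a, c, e}
Each cell of M receives at most one production.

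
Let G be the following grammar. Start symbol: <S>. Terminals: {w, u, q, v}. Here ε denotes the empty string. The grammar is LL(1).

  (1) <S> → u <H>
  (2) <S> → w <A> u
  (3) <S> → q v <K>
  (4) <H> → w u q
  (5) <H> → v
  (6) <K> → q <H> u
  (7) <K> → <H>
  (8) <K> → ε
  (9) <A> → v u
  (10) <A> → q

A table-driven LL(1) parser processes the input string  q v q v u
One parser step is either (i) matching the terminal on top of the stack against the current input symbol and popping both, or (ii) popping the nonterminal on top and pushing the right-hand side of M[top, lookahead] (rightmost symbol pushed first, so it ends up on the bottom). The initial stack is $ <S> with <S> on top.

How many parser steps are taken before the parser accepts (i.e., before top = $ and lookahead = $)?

     Stack      Input        Action
  1  $ <S>      q v q v u $  expand <S> → q v <K>
  2  $ <K> v q  q v q v u $  match q
  3  $ <K> v    v q v u $    match v
  4  $ <K>      q v u $      expand <K> → q <H> u
  5  $ u <H> q  q v u $      match q
  6  $ u <H>    v u $        expand <H> → v
  7  $ u v      v u $        match v
  8  $ u        u $          match u
Accept reached after 8 steps.

8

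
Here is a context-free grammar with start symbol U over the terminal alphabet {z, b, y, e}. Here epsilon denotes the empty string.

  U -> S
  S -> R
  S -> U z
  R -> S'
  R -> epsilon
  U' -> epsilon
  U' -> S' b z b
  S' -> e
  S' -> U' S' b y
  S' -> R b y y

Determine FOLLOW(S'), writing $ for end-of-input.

{$, b, z}

FIRST(U): from U->S we get {epsilon, b, e, z}. So FIRST(U) = {epsilon, b, e, z}.
FIRST(S): from S->R we get {epsilon, b, e}; from S->U z we get {b, e, z}. So FIRST(S) = {epsilon, b, e, z}.
FIRST(R): from R->S' we get {b, e}; from R->epsilon we get {epsilon}. So FIRST(R) = {epsilon, b, e}.
FIRST(U'): from U'->epsilon we get {epsilon}; from U'->S' b z b we get {b, e}. So FIRST(U') = {epsilon, b, e}.
FIRST(S'): from S'->e we get {e}; from S'->U' S' b y we get {b, e}; from S'->R b y y we get {b, e}. So FIRST(S') = {b, e}.
FOLLOW(U) includes $ since U is the start symbol.
FOLLOW(U): in S->U z, U is followed by z with FIRST {z}. Thus FOLLOW(U) = {$, z}.
FOLLOW(S): in U->S, the suffix after S is empty, so FOLLOW(S) ⊇ FOLLOW(U) = {$, z}. Thus FOLLOW(S) = {$, z}.
FOLLOW(R): in S->R, the suffix after R is empty, so FOLLOW(R) ⊇ FOLLOW(S) = {$, z}; in S'->R b y y, R is followed by b y y with FIRST {b}. Thus FOLLOW(R) = {$, b, z}.
FOLLOW(U'): in S'->U' S' b y, U' is followed by S' b y with FIRST {b, e}. Thus FOLLOW(U') = {b, e}.
FOLLOW(S'): in R->S', the suffix after S' is empty, so FOLLOW(S') ⊇ FOLLOW(R) = {$, b, z}; in U'->S' b z b, S' is followed by b z b with FIRST {b}; in S'->U' S' b y, S' is followed by b y with FIRST {b}. Thus FOLLOW(S') = {$, b, z}.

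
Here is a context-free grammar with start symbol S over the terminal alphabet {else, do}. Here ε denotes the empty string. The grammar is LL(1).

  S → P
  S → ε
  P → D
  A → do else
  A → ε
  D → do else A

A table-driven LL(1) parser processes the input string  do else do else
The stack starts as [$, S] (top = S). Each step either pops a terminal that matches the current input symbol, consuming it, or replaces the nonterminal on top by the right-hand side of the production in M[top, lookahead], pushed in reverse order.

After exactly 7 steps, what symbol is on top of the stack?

step 1: stack=$ S  input=do else do else $  — expand S → P
step 2: stack=$ P  input=do else do else $  — expand P → D
step 3: stack=$ D  input=do else do else $  — expand D → do else A
step 4: stack=$ A else do  input=do else do else $  — match do
step 5: stack=$ A else  input=else do else $  — match else
step 6: stack=$ A  input=do else $  — expand A → do else
step 7: stack=$ else do  input=do else $  — match do
Stack after step 7: $ else (top = else).

else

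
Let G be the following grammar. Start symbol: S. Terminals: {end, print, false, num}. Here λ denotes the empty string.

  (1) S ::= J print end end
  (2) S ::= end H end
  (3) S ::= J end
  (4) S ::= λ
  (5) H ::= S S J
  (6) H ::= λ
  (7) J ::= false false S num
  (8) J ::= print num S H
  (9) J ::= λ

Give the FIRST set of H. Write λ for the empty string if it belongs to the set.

{λ, end, false, print}

FIRST(J) = {λ, false, print}
FIRST(S) = {λ, end, false, print}  (via J print end end, J end)
FIRST(H) = {λ, end, false, print}  (via S S J)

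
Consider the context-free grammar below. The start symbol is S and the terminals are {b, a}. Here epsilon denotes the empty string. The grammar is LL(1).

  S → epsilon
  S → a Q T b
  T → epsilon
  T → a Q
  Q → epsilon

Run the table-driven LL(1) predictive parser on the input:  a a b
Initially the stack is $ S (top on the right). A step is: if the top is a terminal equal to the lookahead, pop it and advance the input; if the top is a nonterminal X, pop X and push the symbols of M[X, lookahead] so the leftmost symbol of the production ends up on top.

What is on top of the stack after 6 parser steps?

b

     Stack      Input    Action
  1  $ S        a a b $  expand S → a Q T b
  2  $ b T Q a  a a b $  match a
  3  $ b T Q    a b $    expand Q → epsilon
  4  $ b T      a b $    expand T → a Q
  5  $ b Q a    a b $    match a
  6  $ b Q      b $      expand Q → epsilon
Stack after step 6: $ b (top = b).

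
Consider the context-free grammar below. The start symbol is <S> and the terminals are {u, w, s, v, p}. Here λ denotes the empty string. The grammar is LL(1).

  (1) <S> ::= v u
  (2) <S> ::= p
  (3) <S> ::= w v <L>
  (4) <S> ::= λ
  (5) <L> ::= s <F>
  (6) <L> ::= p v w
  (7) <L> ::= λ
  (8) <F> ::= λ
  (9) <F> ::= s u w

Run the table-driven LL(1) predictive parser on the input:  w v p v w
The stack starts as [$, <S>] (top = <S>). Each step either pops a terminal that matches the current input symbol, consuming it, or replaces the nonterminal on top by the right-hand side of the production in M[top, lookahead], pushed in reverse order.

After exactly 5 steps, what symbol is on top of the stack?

v

     Stack      Input        Action
  1  $ <S>      w v p v w $  expand <S> ::= w v <L>
  2  $ <L> v w  w v p v w $  match w
  3  $ <L> v    v p v w $    match v
  4  $ <L>      p v w $      expand <L> ::= p v w
  5  $ w v p    p v w $      match p
Stack after step 5: $ w v (top = v).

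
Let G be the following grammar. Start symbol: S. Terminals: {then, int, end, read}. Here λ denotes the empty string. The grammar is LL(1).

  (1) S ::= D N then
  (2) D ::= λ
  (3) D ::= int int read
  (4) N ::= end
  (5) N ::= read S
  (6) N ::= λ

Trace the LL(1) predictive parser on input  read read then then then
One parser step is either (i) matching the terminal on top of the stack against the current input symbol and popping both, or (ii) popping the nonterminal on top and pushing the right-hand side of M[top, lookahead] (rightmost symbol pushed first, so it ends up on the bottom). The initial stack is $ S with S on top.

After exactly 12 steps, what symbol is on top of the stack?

then

step 1: stack=$ S  input=read read then then then $  — expand S ::= D N then
step 2: stack=$ then N D  input=read read then then then $  — expand D ::= λ
step 3: stack=$ then N  input=read read then then then $  — expand N ::= read S
step 4: stack=$ then S read  input=read read then then then $  — match read
step 5: stack=$ then S  input=read then then then $  — expand S ::= D N then
step 6: stack=$ then then N D  input=read then then then $  — expand D ::= λ
step 7: stack=$ then then N  input=read then then then $  — expand N ::= read S
step 8: stack=$ then then S read  input=read then then then $  — match read
step 9: stack=$ then then S  input=then then then $  — expand S ::= D N then
step 10: stack=$ then then then N D  input=then then then $  — expand D ::= λ
step 11: stack=$ then then then N  input=then then then $  — expand N ::= λ
step 12: stack=$ then then then  input=then then then $  — match then
Stack after step 12: $ then then (top = then).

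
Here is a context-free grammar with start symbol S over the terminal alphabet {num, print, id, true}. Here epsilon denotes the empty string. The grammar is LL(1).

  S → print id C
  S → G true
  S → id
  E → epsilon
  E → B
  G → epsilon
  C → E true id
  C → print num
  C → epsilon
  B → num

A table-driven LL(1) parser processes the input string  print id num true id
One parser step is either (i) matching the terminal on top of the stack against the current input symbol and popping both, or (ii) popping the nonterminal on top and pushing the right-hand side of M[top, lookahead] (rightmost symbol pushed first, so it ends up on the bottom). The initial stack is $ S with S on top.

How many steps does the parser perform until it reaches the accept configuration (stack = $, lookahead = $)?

     Stack          Input                   Action
  1  $ S            print id num true id $  expand S → print id C
  2  $ C id print   print id num true id $  match print
  3  $ C id         id num true id $        match id
  4  $ C            num true id $           expand C → E true id
  5  $ id true E    num true id $           expand E → B
  6  $ id true B    num true id $           expand B → num
  7  $ id true num  num true id $           match num
  8  $ id true      true id $               match true
  9  $ id           id $                    match id
Accept reached after 9 steps.

9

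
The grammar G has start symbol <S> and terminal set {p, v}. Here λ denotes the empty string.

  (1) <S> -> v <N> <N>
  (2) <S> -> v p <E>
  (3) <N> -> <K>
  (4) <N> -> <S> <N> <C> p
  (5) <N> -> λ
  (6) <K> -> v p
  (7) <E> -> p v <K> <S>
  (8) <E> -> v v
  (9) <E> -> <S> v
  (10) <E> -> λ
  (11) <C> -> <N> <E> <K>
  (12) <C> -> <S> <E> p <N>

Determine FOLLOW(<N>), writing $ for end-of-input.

FIRST(<S>) = {v}
FIRST(<K>) = {v}
FIRST(<N>) = {λ, v}  (via <K>, <S> <N> <C> p)
FIRST(<E>) = {λ, p, v}  (via <S> v)
FIRST(<C>) = {p, v}  (via <N> <E> <K>, <S> <E> p <N>)
FOLLOW(<S>) includes $ since <S> is the start symbol.
FOLLOW(<C>): in <N>-><S> <N> <C> p, <C> is followed by p with FIRST {p}. Thus FOLLOW(<C>) = {p}.
FOLLOW(<S>): in <N>-><S> <N> <C> p, <S> is followed by <N> <C> p with FIRST {p, v}; in <E>->p v <K> <S>, the suffix after <S> is empty, so FOLLOW(<S>) ⊇ FOLLOW(<E>) = {$, p, v}; in <E>-><S> v, <S> is followed by v with FIRST {v}; in <C>-><S> <E> p <N>, <S> is followed by <E> p <N> with FIRST {p, v}. Thus FOLLOW(<S>) = {$, p, v}.
FOLLOW(<N>): in <S>->v <N> <N> (occurrence 1), <N> is followed by <N> with FIRST {λ, v}; in <S>->v <N> <N> (occurrence 1), the suffix after <N> is nullable, so FOLLOW(<N>) ⊇ FOLLOW(<S>) = {$, p, v}; in <S>->v <N> <N> (occurrence 2), the suffix after <N> is empty, so FOLLOW(<N>) ⊇ FOLLOW(<S>) = {$, p, v}; in <N>-><S> <N> <C> p, <N> is followed by <C> p with FIRST {p, v}; in <C>-><N> <E> <K>, <N> is followed by <E> <K> with FIRST {p, v}; in <C>-><S> <E> p <N>, the suffix after <N> is empty, so FOLLOW(<N>) ⊇ FOLLOW(<C>) = {p}. Thus FOLLOW(<N>) = {$, p, v}.
FOLLOW(<K>): in <N>-><K>, the suffix after <K> is empty, so FOLLOW(<K>) ⊇ FOLLOW(<N>) = {$, p, v}; in <E>->p v <K> <S>, <K> is followed by <S> with FIRST {v}; in <C>-><N> <E> <K>, the suffix after <K> is empty, so FOLLOW(<K>) ⊇ FOLLOW(<C>) = {p}. Thus FOLLOW(<K>) = {$, p, v}.
FOLLOW(<E>): in <S>->v p <E>, the suffix after <E> is empty, so FOLLOW(<E>) ⊇ FOLLOW(<S>) = {$, p, v}; in <C>-><N> <E> <K>, <E> is followed by <K> with FIRST {v}; in <C>-><S> <E> p <N>, <E> is followed by p <N> with FIRST {p}. Thus FOLLOW(<E>) = {$, p, v}.

{$, p, v}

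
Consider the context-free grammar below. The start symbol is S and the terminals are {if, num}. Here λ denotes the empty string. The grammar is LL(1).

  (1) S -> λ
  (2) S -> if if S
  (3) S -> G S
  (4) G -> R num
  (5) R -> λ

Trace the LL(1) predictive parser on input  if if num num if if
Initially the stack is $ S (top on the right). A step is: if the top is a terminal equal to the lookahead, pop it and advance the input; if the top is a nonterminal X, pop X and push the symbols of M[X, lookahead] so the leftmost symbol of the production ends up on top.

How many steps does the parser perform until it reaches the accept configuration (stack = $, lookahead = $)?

15

step 1: stack=$ S  input=if if num num if if $  — expand S -> if if S
step 2: stack=$ S if if  input=if if num num if if $  — match if
step 3: stack=$ S if  input=if num num if if $  — match if
step 4: stack=$ S  input=num num if if $  — expand S -> G S
step 5: stack=$ S G  input=num num if if $  — expand G -> R num
step 6: stack=$ S num R  input=num num if if $  — expand R -> λ
step 7: stack=$ S num  input=num num if if $  — match num
step 8: stack=$ S  input=num if if $  — expand S -> G S
step 9: stack=$ S G  input=num if if $  — expand G -> R num
step 10: stack=$ S num R  input=num if if $  — expand R -> λ
step 11: stack=$ S num  input=num if if $  — match num
step 12: stack=$ S  input=if if $  — expand S -> if if S
step 13: stack=$ S if if  input=if if $  — match if
step 14: stack=$ S if  input=if $  — match if
step 15: stack=$ S  input=$  — expand S -> λ
Accept reached after 15 steps.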